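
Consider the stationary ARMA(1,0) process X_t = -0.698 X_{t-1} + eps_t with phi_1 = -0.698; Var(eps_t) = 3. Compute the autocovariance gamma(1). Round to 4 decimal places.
\gamma(1) = -4.0835

Multiply the model equation by X_{t-k} and take expectations. With theta_0 = psi_0 = 1 and psi_j the MA(infinity) weights, this gives
  gamma(k) - sum_i phi_i gamma(k-i) = c_k,
  c_k = sigma^2 * sum_{j=k..q} theta_j psi_{j-k}   (c_k = 0 for k > q),
using gamma(-m) = gamma(m).
Pure AR (q = 0): c_0 = sigma^2 = 3, c_k = 0 for k >= 1.
Equations for k = 0 and k = 1 (AR order 1):
  gamma(0) = phi_1 gamma(1) + c_0
  gamma(1) = phi_1 gamma(0) + c_1
Substituting the second into the first: gamma(0) (1 - phi_1^2) = c_0 + phi_1 c_1, so
  gamma(0) = c_0 / (1 - phi_1^2) = 3 / (1 - (-0.698)^2) = 3 / 0.512796 = 5.85028.
  gamma(1) = phi_1 gamma(0) = (-0.698)(5.85028) = -4.083495.
Therefore gamma(1) = -4.0835 (to 4 decimal places).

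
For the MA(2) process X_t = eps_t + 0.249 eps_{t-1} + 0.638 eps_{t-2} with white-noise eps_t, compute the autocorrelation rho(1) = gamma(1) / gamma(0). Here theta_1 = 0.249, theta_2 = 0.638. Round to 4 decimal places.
\rho(1) = 0.2776

For an MA(q) process with theta_0 = 1, the autocovariance is
  gamma(k) = sigma^2 * sum_{i=0..q-k} theta_i * theta_{i+k},
and rho(k) = gamma(k) / gamma(0). Sigma^2 cancels.
  numerator   = (1)*(0.249) + (0.249)*(0.638) = 0.407862.
  denominator = (1)^2 + (0.249)^2 + (0.638)^2 = 1.469045.
  rho(1) = 0.407862 / 1.469045 = 0.2776.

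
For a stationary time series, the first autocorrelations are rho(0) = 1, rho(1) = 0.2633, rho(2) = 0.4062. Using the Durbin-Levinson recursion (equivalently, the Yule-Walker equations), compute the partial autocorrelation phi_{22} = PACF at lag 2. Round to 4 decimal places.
\phi_{22} = 0.3620

The PACF at lag k is phi_{kk}, the last component of the solution
to the Yule-Walker system G_k phi = r_k where
  (G_k)_{ij} = rho(|i - j|), (r_k)_i = rho(i), i,j = 1..k.
Equivalently, Durbin-Levinson gives phi_{kk} iteratively:
  phi_{11} = rho(1)
  phi_{kk} = [rho(k) - sum_{j=1..k-1} phi_{k-1,j} rho(k-j)]
            / [1 - sum_{j=1..k-1} phi_{k-1,j} rho(j)],
  phi_{k,j} = phi_{k-1,j} - phi_{kk} phi_{k-1,k-j},  j = 1..k-1.
Step k = 1:
  phi_11 = rho(1) = 0.2633.
Step k = 2:
  phi_22 = [rho(2) - phi_11 rho(1)] / [1 - phi_11 rho(1)] = [0.4062 - (0.2633)(0.2633)] / [1 - (0.2633)(0.2633)]
         = 0.33687311 / 0.93067311 = 0.362.
Therefore phi_{22} = 0.3620.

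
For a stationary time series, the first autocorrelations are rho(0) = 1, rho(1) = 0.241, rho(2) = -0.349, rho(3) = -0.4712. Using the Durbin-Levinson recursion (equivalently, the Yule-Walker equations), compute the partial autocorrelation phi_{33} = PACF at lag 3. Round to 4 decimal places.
\phi_{33} = -0.3219

The PACF at lag k is phi_{kk}, the last component of the solution
to the Yule-Walker system G_k phi = r_k where
  (G_k)_{ij} = rho(|i - j|), (r_k)_i = rho(i), i,j = 1..k.
Equivalently, Durbin-Levinson gives phi_{kk} iteratively:
  phi_{11} = rho(1)
  phi_{kk} = [rho(k) - sum_{j=1..k-1} phi_{k-1,j} rho(k-j)]
            / [1 - sum_{j=1..k-1} phi_{k-1,j} rho(j)],
  phi_{k,j} = phi_{k-1,j} - phi_{kk} phi_{k-1,k-j},  j = 1..k-1.
Step k = 1:
  phi_11 = rho(1) = 0.241.
Step k = 2:
  phi_22 = [rho(2) - phi_11 rho(1)] / [1 - phi_11 rho(1)] = [-0.349 - (0.241)(0.241)] / [1 - (0.241)(0.241)]
         = -0.407081 / 0.941919 = -0.432183.
  Update: phi_21 = phi_11 - phi_22 phi_11 = 0.241 - (-0.432183)(0.241) = 0.345156.
Step k = 3:
  phi_33 = [rho(3) - phi_21 rho(2) - phi_22 rho(1)] / [1 - phi_21 rho(1) - phi_22 rho(2)]
    numerator   = -0.4712 - (0.345156)(-0.349) - (-0.432183)(0.241) = -0.24658455
    denominator = 1 - (0.345156)(0.241) - (-0.432183)(-0.349) = 0.76598568
  phi_33 = -0.24658455 / 0.76598568 = -0.3219.
Therefore phi_{33} = -0.3219.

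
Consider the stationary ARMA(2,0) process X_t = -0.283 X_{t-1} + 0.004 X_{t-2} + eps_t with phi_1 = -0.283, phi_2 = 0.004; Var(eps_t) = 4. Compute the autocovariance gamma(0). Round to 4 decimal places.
\gamma(0) = 4.3514

Multiply the model equation by X_{t-k} and take expectations. With theta_0 = psi_0 = 1 and psi_j the MA(infinity) weights, this gives
  gamma(k) - sum_i phi_i gamma(k-i) = c_k,
  c_k = sigma^2 * sum_{j=k..q} theta_j psi_{j-k}   (c_k = 0 for k > q),
using gamma(-m) = gamma(m).
Pure AR (q = 0): c_0 = sigma^2 = 4, c_k = 0 for k >= 1.
Equations for k = 0, 1, 2 (AR order 2, c_2 = 0):
  (E0) gamma(0) = phi_1 gamma(1) + phi_2 gamma(2) + c_0
  (E1) gamma(1) = phi_1 gamma(0) + phi_2 gamma(1) + c_1
  (E2) gamma(2) = phi_1 gamma(1) + phi_2 gamma(0)
From (E1): gamma(1) = A gamma(0) + B with
  A = phi_1 / (1 - phi_2) = -0.283 / 0.996 = -0.284137,   B = c_1 / (1 - phi_2) = 0 / 0.996 = 0.
Insert (E2) into (E0): gamma(0) (1 - phi_2^2) = phi_1 (1 + phi_2) gamma(1) + c_0.
  phi_1 (1 + phi_2) = (-0.283)(1.004) = -0.284132,   1 - phi_2^2 = 0.999984.
Replace gamma(1) by A gamma(0) + B and collect gamma(0):
  gamma(0) [0.999984 - (-0.284132)(-0.284137)] = c_0 = 4
  gamma(0) * 0.919252 = 4
  gamma(0) = 4 / 0.919252 = 4.351365.
Therefore gamma(0) = 4.3514 (to 4 decimal places).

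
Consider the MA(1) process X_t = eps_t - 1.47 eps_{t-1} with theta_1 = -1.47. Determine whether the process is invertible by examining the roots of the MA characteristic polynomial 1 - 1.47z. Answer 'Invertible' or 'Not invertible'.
\text{Not invertible}

The MA(q) characteristic polynomial is P(z) = 1 - 1.47z.
Invertibility requires all roots to lie outside the unit circle, i.e. |z| > 1 for every root.
This is linear in z: 1 + (-1.47) z = 0  =>  z = -1/(-1.47) = 0.680272,  |z| = 0.680272.
Moduli of all roots: 0.6803.
All moduli strictly greater than 1? No.
Verdict: Not invertible.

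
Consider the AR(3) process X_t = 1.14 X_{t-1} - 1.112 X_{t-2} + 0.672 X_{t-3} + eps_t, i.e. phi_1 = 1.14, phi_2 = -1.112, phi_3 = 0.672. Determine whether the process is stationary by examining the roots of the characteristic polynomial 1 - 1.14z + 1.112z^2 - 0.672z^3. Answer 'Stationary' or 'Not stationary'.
\text{Stationary}

The AR(p) characteristic polynomial is P(z) = 1 - 1.14z + 1.112z^2 - 0.672z^3.
Stationarity requires all roots to lie outside the unit circle, i.e. |z| > 1 for every root.
Degree 3: look for a simple real root z0 first, then factor out (1 - z/z0) and solve the remaining quadratic.
Testing z0 = 1.25: P(1.25) = 1 + (-1.14)(1.25) + (1.112)(1.25)^2 + (-0.672)(1.25)^3
  = 1 + (-1.425) + (1.7375) + (-1.3125) = 0.  So z_0 = 1.25 is a root, |z_0| = 1.25.
Divide out the factor (1 - 0.8 z) = (1 - z/z0) (since 1/z0 = 0.8):
  P(z) = (1 - 0.8 z)(1 + (-0.34) z + (0.84) z^2)
  [check: z-coef -0.34 - (0.8) = -1.14; z^2-coef 0.84 - (0.8)(-0.34) = 1.112; z^3-coef -(0.8)(0.84) = -0.672.]
Remaining roots from the quadratic factor 1 + (-0.34) z + (0.84) z^2:
  Set 1 + (-0.34) z + (0.84) z^2 = 0, i.e. a z^2 + b z + c = 0 with a = 0.84, b = -0.34, c = 1.
  Discriminant D = b^2 - 4ac = (-0.34)^2 - 4*(0.84)*1 = 0.1156 - (3.36) = -3.2444.
  D < 0, so the roots are the complex-conjugate pair z = (-b +/- i sqrt(-D)) / (2a) = 0.2024 +/- 1.0722i.
  For a conjugate pair |z|^2 = z * conj(z) = (product of roots) = c/a = 1/(0.84) = 1.190476, so |z| = sqrt(1.190476) = 1.0911 for both roots.
Moduli of all roots: 1.2500, 1.0911, 1.0911.
All moduli strictly greater than 1? Yes.
Verdict: Stationary.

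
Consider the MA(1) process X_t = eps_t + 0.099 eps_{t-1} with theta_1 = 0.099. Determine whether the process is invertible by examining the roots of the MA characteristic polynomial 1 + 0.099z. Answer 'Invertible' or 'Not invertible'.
\text{Invertible}

The MA(q) characteristic polynomial is P(z) = 1 + 0.099z.
Invertibility requires all roots to lie outside the unit circle, i.e. |z| > 1 for every root.
This is linear in z: 1 + (0.099) z = 0  =>  z = -1/(0.099) = -10.10101,  |z| = 10.10101.
Moduli of all roots: 10.1010.
All moduli strictly greater than 1? Yes.
Verdict: Invertible.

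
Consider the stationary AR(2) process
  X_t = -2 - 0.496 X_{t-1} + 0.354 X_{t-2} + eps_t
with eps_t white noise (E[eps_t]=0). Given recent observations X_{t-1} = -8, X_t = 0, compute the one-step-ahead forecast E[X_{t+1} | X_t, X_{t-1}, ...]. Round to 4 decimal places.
E[X_{t+1} \mid \mathcal F_t] = -4.8320

For an AR(p) model X_t = c + sum_i phi_i X_{t-i} + eps_t, the
one-step-ahead conditional mean is
  E[X_{t+1} | X_t, ...] = c + sum_i phi_i X_{t+1-i}.
Substitute known values:
  E[X_{t+1} | ...] = -2 + (-0.496) * (0) + (0.354) * (-8)
                   = -4.8320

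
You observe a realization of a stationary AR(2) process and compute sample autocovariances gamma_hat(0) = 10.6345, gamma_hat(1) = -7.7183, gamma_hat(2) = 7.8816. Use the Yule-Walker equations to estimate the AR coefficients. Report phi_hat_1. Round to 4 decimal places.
\hat\phi_{1} = -0.3970

The Yule-Walker equations for an AR(p) process read, in matrix form,
  Gamma_p phi = r_p,   with   (Gamma_p)_{ij} = gamma(|i - j|),
                       (r_p)_i = gamma(i),   i,j = 1..p.
Substitute the sample gammas (Toeplitz matrix and right-hand side of size 2):
  Gamma_p = [[10.6345, -7.7183], [-7.7183, 10.6345]]
  r_p     = [-7.7183, 7.8816]
Written out:
  10.6345 phi_1 - 7.7183 phi_2 = -7.7183
  -7.7183 phi_1 + 10.6345 phi_2 = 7.8816
Solve by Cramer's rule:
  det = gamma(0)^2 - gamma(1)^2 = (10.6345)^2 - (-7.7183)^2 = 113.09259025 - 59.57215489 = 53.52043536
  phi_hat_1 = [gamma(1) gamma(0) - gamma(1) gamma(2)] / det = [(-7.7183)(10.6345) - (-7.7183)(7.8816)] / 53.52043536 = -21.24770807 / 53.52043536 = -0.397
  phi_hat_2 = [gamma(0) gamma(2) - gamma(1)^2] / det = [(10.6345)(7.8816) - (-7.7183)^2] / 53.52043536 = 24.24472031 / 53.52043536 = 0.453
So phi_hat = [-0.3970, 0.4530].
Therefore phi_hat_1 = -0.3970.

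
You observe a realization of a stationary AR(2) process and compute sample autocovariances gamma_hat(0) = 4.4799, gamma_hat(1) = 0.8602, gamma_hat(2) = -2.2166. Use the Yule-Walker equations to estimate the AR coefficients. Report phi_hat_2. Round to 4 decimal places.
\hat\phi_{2} = -0.5520

The Yule-Walker equations for an AR(p) process read, in matrix form,
  Gamma_p phi = r_p,   with   (Gamma_p)_{ij} = gamma(|i - j|),
                       (r_p)_i = gamma(i),   i,j = 1..p.
Substitute the sample gammas (Toeplitz matrix and right-hand side of size 2):
  Gamma_p = [[4.4799, 0.8602], [0.8602, 4.4799]]
  r_p     = [0.8602, -2.2166]
Written out:
  4.4799 phi_1 + 0.8602 phi_2 = 0.8602
  0.8602 phi_1 + 4.4799 phi_2 = -2.2166
Solve by Cramer's rule:
  det = gamma(0)^2 - gamma(1)^2 = (4.4799)^2 - (0.8602)^2 = 20.06950401 - 0.73994404 = 19.32955997
  phi_hat_1 = [gamma(1) gamma(0) - gamma(1) gamma(2)] / det = [(0.8602)(4.4799) - (0.8602)(-2.2166)] / 19.32955997 = 5.7603293 / 19.32955997 = 0.298
  phi_hat_2 = [gamma(0) gamma(2) - gamma(1)^2] / det = [(4.4799)(-2.2166) - (0.8602)^2] / 19.32955997 = -10.67009038 / 19.32955997 = -0.552
So phi_hat = [0.2980, -0.5520].
Therefore phi_hat_2 = -0.5520.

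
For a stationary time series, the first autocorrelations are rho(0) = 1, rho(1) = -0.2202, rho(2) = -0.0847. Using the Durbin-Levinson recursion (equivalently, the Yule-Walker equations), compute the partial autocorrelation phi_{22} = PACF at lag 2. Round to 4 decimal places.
\phi_{22} = -0.1400

The PACF at lag k is phi_{kk}, the last component of the solution
to the Yule-Walker system G_k phi = r_k where
  (G_k)_{ij} = rho(|i - j|), (r_k)_i = rho(i), i,j = 1..k.
Equivalently, Durbin-Levinson gives phi_{kk} iteratively:
  phi_{11} = rho(1)
  phi_{kk} = [rho(k) - sum_{j=1..k-1} phi_{k-1,j} rho(k-j)]
            / [1 - sum_{j=1..k-1} phi_{k-1,j} rho(j)],
  phi_{k,j} = phi_{k-1,j} - phi_{kk} phi_{k-1,k-j},  j = 1..k-1.
Step k = 1:
  phi_11 = rho(1) = -0.2202.
Step k = 2:
  phi_22 = [rho(2) - phi_11 rho(1)] / [1 - phi_11 rho(1)] = [-0.0847 - (-0.2202)(-0.2202)] / [1 - (-0.2202)(-0.2202)]
         = -0.13318804 / 0.95151196 = -0.14.
Therefore phi_{22} = -0.1400.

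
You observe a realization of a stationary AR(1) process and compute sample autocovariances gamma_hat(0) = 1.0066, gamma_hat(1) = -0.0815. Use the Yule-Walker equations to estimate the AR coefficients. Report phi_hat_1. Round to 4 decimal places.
\hat\phi_{1} = -0.0810

The Yule-Walker equations for an AR(p) process read, in matrix form,
  Gamma_p phi = r_p,   with   (Gamma_p)_{ij} = gamma(|i - j|),
                       (r_p)_i = gamma(i),   i,j = 1..p.
Substitute the sample gammas (Toeplitz matrix and right-hand side of size 1):
  Gamma_p = [[1.0066]]
  r_p     = [-0.0815]
With p = 1 this is the single equation gamma(0) phi_1 = gamma(1):
  phi_hat_1 = gamma(1) / gamma(0) = -0.0815 / 1.0066 = -0.0810.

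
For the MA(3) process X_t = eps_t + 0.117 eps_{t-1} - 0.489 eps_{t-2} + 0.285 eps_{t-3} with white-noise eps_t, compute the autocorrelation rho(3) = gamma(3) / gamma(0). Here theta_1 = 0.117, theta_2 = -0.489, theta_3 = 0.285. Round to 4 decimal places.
\rho(3) = 0.2136

For an MA(q) process with theta_0 = 1, the autocovariance is
  gamma(k) = sigma^2 * sum_{i=0..q-k} theta_i * theta_{i+k},
and rho(k) = gamma(k) / gamma(0). Sigma^2 cancels.
  numerator   = (1)*(0.285) = 0.285.
  denominator = (1)^2 + (0.117)^2 + (-0.489)^2 + (0.285)^2 = 1.334035.
  rho(3) = 0.285 / 1.334035 = 0.2136.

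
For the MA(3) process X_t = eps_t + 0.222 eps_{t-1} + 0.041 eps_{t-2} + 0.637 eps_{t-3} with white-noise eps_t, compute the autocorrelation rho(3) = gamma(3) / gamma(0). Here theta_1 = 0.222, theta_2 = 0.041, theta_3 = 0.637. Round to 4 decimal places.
\rho(3) = 0.4373

For an MA(q) process with theta_0 = 1, the autocovariance is
  gamma(k) = sigma^2 * sum_{i=0..q-k} theta_i * theta_{i+k},
and rho(k) = gamma(k) / gamma(0). Sigma^2 cancels.
  numerator   = (1)*(0.637) = 0.637.
  denominator = (1)^2 + (0.222)^2 + (0.041)^2 + (0.637)^2 = 1.456734.
  rho(3) = 0.637 / 1.456734 = 0.4373.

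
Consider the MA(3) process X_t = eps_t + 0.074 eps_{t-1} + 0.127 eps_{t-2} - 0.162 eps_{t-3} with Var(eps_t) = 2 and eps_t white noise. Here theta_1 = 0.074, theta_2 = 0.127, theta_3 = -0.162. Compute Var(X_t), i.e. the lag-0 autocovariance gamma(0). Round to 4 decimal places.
\gamma(0) = 2.0957

For an MA(q) process X_t = eps_t + sum_i theta_i eps_{t-i} with
Var(eps_t) = sigma^2, the variance is
  gamma(0) = sigma^2 * (1 + sum_i theta_i^2).
  sum_i theta_i^2 = (0.074)^2 + (0.127)^2 + (-0.162)^2 = 0.005476 + 0.016129 + 0.026244 = 0.047849.
  gamma(0) = 2 * (1 + 0.047849) = 2 * 1.047849 = 2.095698, which rounds to 2.0957.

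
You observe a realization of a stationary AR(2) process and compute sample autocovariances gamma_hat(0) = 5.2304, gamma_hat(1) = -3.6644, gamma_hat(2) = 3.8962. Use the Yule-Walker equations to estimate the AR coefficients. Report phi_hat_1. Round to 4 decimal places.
\hat\phi_{1} = -0.3510

The Yule-Walker equations for an AR(p) process read, in matrix form,
  Gamma_p phi = r_p,   with   (Gamma_p)_{ij} = gamma(|i - j|),
                       (r_p)_i = gamma(i),   i,j = 1..p.
Substitute the sample gammas (Toeplitz matrix and right-hand side of size 2):
  Gamma_p = [[5.2304, -3.6644], [-3.6644, 5.2304]]
  r_p     = [-3.6644, 3.8962]
Written out:
  5.2304 phi_1 - 3.6644 phi_2 = -3.6644
  -3.6644 phi_1 + 5.2304 phi_2 = 3.8962
Solve by Cramer's rule:
  det = gamma(0)^2 - gamma(1)^2 = (5.2304)^2 - (-3.6644)^2 = 27.35708416 - 13.42782736 = 13.9292568
  phi_hat_1 = [gamma(1) gamma(0) - gamma(1) gamma(2)] / det = [(-3.6644)(5.2304) - (-3.6644)(3.8962)] / 13.9292568 = -4.88904248 / 13.9292568 = -0.351
  phi_hat_2 = [gamma(0) gamma(2) - gamma(1)^2] / det = [(5.2304)(3.8962) - (-3.6644)^2] / 13.9292568 = 6.95085712 / 13.9292568 = 0.499
So phi_hat = [-0.3510, 0.4990].
Therefore phi_hat_1 = -0.3510.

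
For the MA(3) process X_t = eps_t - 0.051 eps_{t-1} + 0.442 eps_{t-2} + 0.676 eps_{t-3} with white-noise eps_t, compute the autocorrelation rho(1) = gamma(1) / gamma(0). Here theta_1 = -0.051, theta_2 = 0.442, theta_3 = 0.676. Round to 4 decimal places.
\rho(1) = 0.1361

For an MA(q) process with theta_0 = 1, the autocovariance is
  gamma(k) = sigma^2 * sum_{i=0..q-k} theta_i * theta_{i+k},
and rho(k) = gamma(k) / gamma(0). Sigma^2 cancels.
  numerator   = (1)*(-0.051) + (-0.051)*(0.442) + (0.442)*(0.676) = 0.22525.
  denominator = (1)^2 + (-0.051)^2 + (0.442)^2 + (0.676)^2 = 1.654941.
  rho(1) = 0.22525 / 1.654941 = 0.1361.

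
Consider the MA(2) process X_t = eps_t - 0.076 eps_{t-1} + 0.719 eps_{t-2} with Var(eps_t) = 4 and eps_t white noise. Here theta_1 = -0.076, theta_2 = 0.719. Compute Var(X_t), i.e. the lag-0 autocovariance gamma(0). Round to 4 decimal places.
\gamma(0) = 6.0909

For an MA(q) process X_t = eps_t + sum_i theta_i eps_{t-i} with
Var(eps_t) = sigma^2, the variance is
  gamma(0) = sigma^2 * (1 + sum_i theta_i^2).
  sum_i theta_i^2 = (-0.076)^2 + (0.719)^2 = 0.005776 + 0.516961 = 0.522737.
  gamma(0) = 4 * (1 + 0.522737) = 4 * 1.522737 = 6.090948, which rounds to 6.0909.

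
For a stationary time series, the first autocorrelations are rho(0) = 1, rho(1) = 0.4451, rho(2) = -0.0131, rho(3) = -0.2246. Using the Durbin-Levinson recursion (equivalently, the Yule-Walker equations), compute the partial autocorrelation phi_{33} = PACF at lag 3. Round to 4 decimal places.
\phi_{33} = -0.1340

The PACF at lag k is phi_{kk}, the last component of the solution
to the Yule-Walker system G_k phi = r_k where
  (G_k)_{ij} = rho(|i - j|), (r_k)_i = rho(i), i,j = 1..k.
Equivalently, Durbin-Levinson gives phi_{kk} iteratively:
  phi_{11} = rho(1)
  phi_{kk} = [rho(k) - sum_{j=1..k-1} phi_{k-1,j} rho(k-j)]
            / [1 - sum_{j=1..k-1} phi_{k-1,j} rho(j)],
  phi_{k,j} = phi_{k-1,j} - phi_{kk} phi_{k-1,k-j},  j = 1..k-1.
Step k = 1:
  phi_11 = rho(1) = 0.4451.
Step k = 2:
  phi_22 = [rho(2) - phi_11 rho(1)] / [1 - phi_11 rho(1)] = [-0.0131 - (0.4451)(0.4451)] / [1 - (0.4451)(0.4451)]
         = -0.21121401 / 0.80188599 = -0.263397.
  Update: phi_21 = phi_11 - phi_22 phi_11 = 0.4451 - (-0.263397)(0.4451) = 0.562338.
Step k = 3:
  phi_33 = [rho(3) - phi_21 rho(2) - phi_22 rho(1)] / [1 - phi_21 rho(1) - phi_22 rho(2)]
    numerator   = -0.2246 - (0.562338)(-0.0131) - (-0.263397)(0.4451) = -0.09999557
    denominator = 1 - (0.562338)(0.4451) - (-0.263397)(-0.0131) = 0.74625295
  phi_33 = -0.09999557 / 0.74625295 = -0.134.
Therefore phi_{33} = -0.1340.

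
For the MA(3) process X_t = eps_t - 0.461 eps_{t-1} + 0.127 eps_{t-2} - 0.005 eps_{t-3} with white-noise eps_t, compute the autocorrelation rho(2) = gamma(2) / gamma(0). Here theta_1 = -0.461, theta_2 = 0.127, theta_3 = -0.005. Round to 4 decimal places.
\rho(2) = 0.1052

For an MA(q) process with theta_0 = 1, the autocovariance is
  gamma(k) = sigma^2 * sum_{i=0..q-k} theta_i * theta_{i+k},
and rho(k) = gamma(k) / gamma(0). Sigma^2 cancels.
  numerator   = (1)*(0.127) + (-0.461)*(-0.005) = 0.129305.
  denominator = (1)^2 + (-0.461)^2 + (0.127)^2 + (-0.005)^2 = 1.228675.
  rho(2) = 0.129305 / 1.228675 = 0.1052.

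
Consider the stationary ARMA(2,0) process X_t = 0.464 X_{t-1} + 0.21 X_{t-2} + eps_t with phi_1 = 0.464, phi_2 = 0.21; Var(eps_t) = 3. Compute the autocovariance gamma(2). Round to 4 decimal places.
\gamma(2) = 2.3119

Multiply the model equation by X_{t-k} and take expectations. With theta_0 = psi_0 = 1 and psi_j the MA(infinity) weights, this gives
  gamma(k) - sum_i phi_i gamma(k-i) = c_k,
  c_k = sigma^2 * sum_{j=k..q} theta_j psi_{j-k}   (c_k = 0 for k > q),
using gamma(-m) = gamma(m).
Pure AR (q = 0): c_0 = sigma^2 = 3, c_k = 0 for k >= 1.
Equations for k = 0, 1, 2 (AR order 2, c_2 = 0):
  (E0) gamma(0) = phi_1 gamma(1) + phi_2 gamma(2) + c_0
  (E1) gamma(1) = phi_1 gamma(0) + phi_2 gamma(1) + c_1
  (E2) gamma(2) = phi_1 gamma(1) + phi_2 gamma(0)
From (E1): gamma(1) = A gamma(0) + B with
  A = phi_1 / (1 - phi_2) = 0.464 / 0.79 = 0.587342,   B = c_1 / (1 - phi_2) = 0 / 0.79 = 0.
Insert (E2) into (E0): gamma(0) (1 - phi_2^2) = phi_1 (1 + phi_2) gamma(1) + c_0.
  phi_1 (1 + phi_2) = (0.464)(1.21) = 0.56144,   1 - phi_2^2 = 0.9559.
Replace gamma(1) by A gamma(0) + B and collect gamma(0):
  gamma(0) [0.9559 - (0.56144)(0.587342)] = c_0 = 3
  gamma(0) * 0.626143 = 3
  gamma(0) = 3 / 0.626143 = 4.791239.
  gamma(1) = A gamma(0) = (0.587342)(4.791239) = 2.814095.
  gamma(2) = phi_1 gamma(1) + phi_2 gamma(0) = (0.464)(2.814095) + (0.21)(4.791239) = 2.3119.
Therefore gamma(2) = 2.3119 (to 4 decimal places).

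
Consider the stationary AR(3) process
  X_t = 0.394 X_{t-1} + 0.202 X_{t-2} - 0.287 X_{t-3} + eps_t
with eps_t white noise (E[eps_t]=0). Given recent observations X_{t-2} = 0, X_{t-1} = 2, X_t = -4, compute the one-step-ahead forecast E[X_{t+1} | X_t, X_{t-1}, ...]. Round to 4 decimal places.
E[X_{t+1} \mid \mathcal F_t] = -1.1720

For an AR(p) model X_t = c + sum_i phi_i X_{t-i} + eps_t, the
one-step-ahead conditional mean is
  E[X_{t+1} | X_t, ...] = c + sum_i phi_i X_{t+1-i}.
Substitute known values:
  E[X_{t+1} | ...] = (0.394) * (-4) + (0.202) * (2) + (-0.287) * (0)
                   = -1.1720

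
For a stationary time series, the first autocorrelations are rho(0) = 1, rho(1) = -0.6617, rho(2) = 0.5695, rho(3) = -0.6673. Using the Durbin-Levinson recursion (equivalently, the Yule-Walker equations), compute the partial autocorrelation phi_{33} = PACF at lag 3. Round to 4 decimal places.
\phi_{33} = -0.4211

The PACF at lag k is phi_{kk}, the last component of the solution
to the Yule-Walker system G_k phi = r_k where
  (G_k)_{ij} = rho(|i - j|), (r_k)_i = rho(i), i,j = 1..k.
Equivalently, Durbin-Levinson gives phi_{kk} iteratively:
  phi_{11} = rho(1)
  phi_{kk} = [rho(k) - sum_{j=1..k-1} phi_{k-1,j} rho(k-j)]
            / [1 - sum_{j=1..k-1} phi_{k-1,j} rho(j)],
  phi_{k,j} = phi_{k-1,j} - phi_{kk} phi_{k-1,k-j},  j = 1..k-1.
Step k = 1:
  phi_11 = rho(1) = -0.6617.
Step k = 2:
  phi_22 = [rho(2) - phi_11 rho(1)] / [1 - phi_11 rho(1)] = [0.5695 - (-0.6617)(-0.6617)] / [1 - (-0.6617)(-0.6617)]
         = 0.13165311 / 0.56215311 = 0.234194.
  Update: phi_21 = phi_11 - phi_22 phi_11 = -0.6617 - (0.234194)(-0.6617) = -0.506734.
Step k = 3:
  phi_33 = [rho(3) - phi_21 rho(2) - phi_22 rho(1)] / [1 - phi_21 rho(1) - phi_22 rho(2)]
    numerator   = -0.6673 - (-0.506734)(0.5695) - (0.234194)(-0.6617) = -0.2237488
    denominator = 1 - (-0.506734)(-0.6617) - (0.234194)(0.5695) = 0.53132069
  phi_33 = -0.2237488 / 0.53132069 = -0.4211.
Therefore phi_{33} = -0.4211.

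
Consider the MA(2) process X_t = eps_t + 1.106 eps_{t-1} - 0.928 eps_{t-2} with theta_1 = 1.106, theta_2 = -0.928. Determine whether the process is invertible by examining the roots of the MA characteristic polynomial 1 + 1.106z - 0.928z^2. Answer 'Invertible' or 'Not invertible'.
\text{Not invertible}

The MA(q) characteristic polynomial is P(z) = 1 + 1.106z - 0.928z^2.
Invertibility requires all roots to lie outside the unit circle, i.e. |z| > 1 for every root.
Set 1 + (1.106) z + (-0.928) z^2 = 0, i.e. a z^2 + b z + c = 0 with a = -0.928, b = 1.106, c = 1.
Discriminant D = b^2 - 4ac = (1.106)^2 - 4*(-0.928)*1 = 1.223236 - (-3.712) = 4.935236.
D >= 0, so the roots are real: z = (-b +/- sqrt(D)) / (2a) = (-1.106 +/- 2.221539) / (-1.856).
  z_1 = (-1.106 + 2.221539) / (-1.856) = -0.601,   |z_1| = 0.601.
  z_2 = (-1.106 - 2.221539) / (-1.856) = 1.7929,   |z_2| = 1.7929.
Moduli of all roots: 0.6010, 1.7929.
All moduli strictly greater than 1? No.
Verdict: Not invertible.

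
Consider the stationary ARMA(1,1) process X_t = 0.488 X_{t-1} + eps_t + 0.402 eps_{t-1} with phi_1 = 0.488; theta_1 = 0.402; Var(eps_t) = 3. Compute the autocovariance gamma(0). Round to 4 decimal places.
\gamma(0) = 6.1191

Multiply the model equation by X_{t-k} and take expectations. With theta_0 = psi_0 = 1 and psi_j the MA(infinity) weights, this gives
  gamma(k) - sum_i phi_i gamma(k-i) = c_k,
  c_k = sigma^2 * sum_{j=k..q} theta_j psi_{j-k}   (c_k = 0 for k > q),
using gamma(-m) = gamma(m).
psi-weights needed (psi_j = theta_j + sum_i phi_i psi_{j-i}):
  psi_1 = theta_1 + phi_1 = 0.402 + (0.488) = 0.89
Right-hand sides:
  c_0 = sigma^2 (1 + theta_1 psi_1) = 3 * (1 + (0.402)(0.89)) = 3 * 1.35778 = 4.07334
  c_1 = sigma^2 theta_1 = 3 * (0.402) = 1.206
  c_2 = 0
Equations for k = 0 and k = 1 (AR order 1):
  gamma(0) = phi_1 gamma(1) + c_0
  gamma(1) = phi_1 gamma(0) + c_1
Substituting the second into the first: gamma(0) (1 - phi_1^2) = c_0 + phi_1 c_1, so
  gamma(0) = (c_0 + phi_1 c_1) / (1 - phi_1^2) = (4.07334 + (0.488)(1.206)) / (1 - (0.488)^2) = 4.661868 / 0.761856 = 6.119093.
Therefore gamma(0) = 6.1191 (to 4 decimal places).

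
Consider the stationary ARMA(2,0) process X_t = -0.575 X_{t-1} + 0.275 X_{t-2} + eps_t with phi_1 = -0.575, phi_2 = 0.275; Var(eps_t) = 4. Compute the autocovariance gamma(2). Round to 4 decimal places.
\gamma(2) = 8.5269

Multiply the model equation by X_{t-k} and take expectations. With theta_0 = psi_0 = 1 and psi_j the MA(infinity) weights, this gives
  gamma(k) - sum_i phi_i gamma(k-i) = c_k,
  c_k = sigma^2 * sum_{j=k..q} theta_j psi_{j-k}   (c_k = 0 for k > q),
using gamma(-m) = gamma(m).
Pure AR (q = 0): c_0 = sigma^2 = 4, c_k = 0 for k >= 1.
Equations for k = 0, 1, 2 (AR order 2, c_2 = 0):
  (E0) gamma(0) = phi_1 gamma(1) + phi_2 gamma(2) + c_0
  (E1) gamma(1) = phi_1 gamma(0) + phi_2 gamma(1) + c_1
  (E2) gamma(2) = phi_1 gamma(1) + phi_2 gamma(0)
From (E1): gamma(1) = A gamma(0) + B with
  A = phi_1 / (1 - phi_2) = -0.575 / 0.725 = -0.793103,   B = c_1 / (1 - phi_2) = 0 / 0.725 = 0.
Insert (E2) into (E0): gamma(0) (1 - phi_2^2) = phi_1 (1 + phi_2) gamma(1) + c_0.
  phi_1 (1 + phi_2) = (-0.575)(1.275) = -0.733125,   1 - phi_2^2 = 0.924375.
Replace gamma(1) by A gamma(0) + B and collect gamma(0):
  gamma(0) [0.924375 - (-0.733125)(-0.793103)] = c_0 = 4
  gamma(0) * 0.342931 = 4
  gamma(0) = 4 / 0.342931 = 11.664153.
  gamma(1) = A gamma(0) = (-0.793103)(11.664153) = -9.25088.
  gamma(2) = phi_1 gamma(1) + phi_2 gamma(0) = (-0.575)(-9.25088) + (0.275)(11.664153) = 8.526898.
Therefore gamma(2) = 8.5269 (to 4 decimal places).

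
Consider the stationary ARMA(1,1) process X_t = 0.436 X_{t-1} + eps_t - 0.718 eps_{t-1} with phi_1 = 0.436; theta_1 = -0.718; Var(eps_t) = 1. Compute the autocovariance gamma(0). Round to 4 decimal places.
\gamma(0) = 1.0982

Multiply the model equation by X_{t-k} and take expectations. With theta_0 = psi_0 = 1 and psi_j the MA(infinity) weights, this gives
  gamma(k) - sum_i phi_i gamma(k-i) = c_k,
  c_k = sigma^2 * sum_{j=k..q} theta_j psi_{j-k}   (c_k = 0 for k > q),
using gamma(-m) = gamma(m).
psi-weights needed (psi_j = theta_j + sum_i phi_i psi_{j-i}):
  psi_1 = theta_1 + phi_1 = -0.718 + (0.436) = -0.282
Right-hand sides:
  c_0 = sigma^2 (1 + theta_1 psi_1) = 1 * (1 + (-0.718)(-0.282)) = 1 * 1.202476 = 1.202476
  c_1 = sigma^2 theta_1 = 1 * (-0.718) = -0.718
  c_2 = 0
Equations for k = 0 and k = 1 (AR order 1):
  gamma(0) = phi_1 gamma(1) + c_0
  gamma(1) = phi_1 gamma(0) + c_1
Substituting the second into the first: gamma(0) (1 - phi_1^2) = c_0 + phi_1 c_1, so
  gamma(0) = (c_0 + phi_1 c_1) / (1 - phi_1^2) = (1.202476 + (0.436)(-0.718)) / (1 - (0.436)^2) = 0.889428 / 0.809904 = 1.098189.
Therefore gamma(0) = 1.0982 (to 4 decimal places).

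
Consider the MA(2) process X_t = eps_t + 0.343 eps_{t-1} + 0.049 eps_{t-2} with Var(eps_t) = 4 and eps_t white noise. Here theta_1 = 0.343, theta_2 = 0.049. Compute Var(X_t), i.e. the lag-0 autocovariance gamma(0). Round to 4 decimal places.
\gamma(0) = 4.4802

For an MA(q) process X_t = eps_t + sum_i theta_i eps_{t-i} with
Var(eps_t) = sigma^2, the variance is
  gamma(0) = sigma^2 * (1 + sum_i theta_i^2).
  sum_i theta_i^2 = (0.343)^2 + (0.049)^2 = 0.117649 + 0.002401 = 0.12005.
  gamma(0) = 4 * (1 + 0.12005) = 4 * 1.12005 = 4.4802.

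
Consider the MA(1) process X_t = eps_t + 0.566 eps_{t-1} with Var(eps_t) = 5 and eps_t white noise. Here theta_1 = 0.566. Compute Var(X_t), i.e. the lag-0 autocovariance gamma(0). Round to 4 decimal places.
\gamma(0) = 6.6018

For an MA(q) process X_t = eps_t + sum_i theta_i eps_{t-i} with
Var(eps_t) = sigma^2, the variance is
  gamma(0) = sigma^2 * (1 + sum_i theta_i^2).
  sum_i theta_i^2 = (0.566)^2 = 0.320356.
  gamma(0) = 5 * (1 + 0.320356) = 5 * 1.320356 = 6.60178, which rounds to 6.6018.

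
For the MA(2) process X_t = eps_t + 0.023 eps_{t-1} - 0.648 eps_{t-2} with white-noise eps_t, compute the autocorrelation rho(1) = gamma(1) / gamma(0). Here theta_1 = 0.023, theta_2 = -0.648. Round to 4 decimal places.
\rho(1) = 0.0057

For an MA(q) process with theta_0 = 1, the autocovariance is
  gamma(k) = sigma^2 * sum_{i=0..q-k} theta_i * theta_{i+k},
and rho(k) = gamma(k) / gamma(0). Sigma^2 cancels.
  numerator   = (1)*(0.023) + (0.023)*(-0.648) = 0.008096.
  denominator = (1)^2 + (0.023)^2 + (-0.648)^2 = 1.420433.
  rho(1) = 0.008096 / 1.420433 = 0.0057.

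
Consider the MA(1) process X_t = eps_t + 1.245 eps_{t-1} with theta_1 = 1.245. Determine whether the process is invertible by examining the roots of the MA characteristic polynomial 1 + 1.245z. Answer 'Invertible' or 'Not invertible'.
\text{Not invertible}

The MA(q) characteristic polynomial is P(z) = 1 + 1.245z.
Invertibility requires all roots to lie outside the unit circle, i.e. |z| > 1 for every root.
This is linear in z: 1 + (1.245) z = 0  =>  z = -1/(1.245) = -0.803213,  |z| = 0.803213.
Moduli of all roots: 0.8032.
All moduli strictly greater than 1? No.
Verdict: Not invertible.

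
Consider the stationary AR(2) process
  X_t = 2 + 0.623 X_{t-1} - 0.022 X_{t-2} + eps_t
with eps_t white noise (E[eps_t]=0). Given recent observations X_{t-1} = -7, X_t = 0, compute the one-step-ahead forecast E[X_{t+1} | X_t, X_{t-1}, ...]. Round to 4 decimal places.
E[X_{t+1} \mid \mathcal F_t] = 2.1540

For an AR(p) model X_t = c + sum_i phi_i X_{t-i} + eps_t, the
one-step-ahead conditional mean is
  E[X_{t+1} | X_t, ...] = c + sum_i phi_i X_{t+1-i}.
Substitute known values:
  E[X_{t+1} | ...] = 2 + (0.623) * (0) + (-0.022) * (-7)
                   = 2.1540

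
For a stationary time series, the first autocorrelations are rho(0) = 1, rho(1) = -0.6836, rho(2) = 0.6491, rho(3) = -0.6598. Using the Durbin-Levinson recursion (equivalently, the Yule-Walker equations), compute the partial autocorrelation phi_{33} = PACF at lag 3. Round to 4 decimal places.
\phi_{33} = -0.2852

The PACF at lag k is phi_{kk}, the last component of the solution
to the Yule-Walker system G_k phi = r_k where
  (G_k)_{ij} = rho(|i - j|), (r_k)_i = rho(i), i,j = 1..k.
Equivalently, Durbin-Levinson gives phi_{kk} iteratively:
  phi_{11} = rho(1)
  phi_{kk} = [rho(k) - sum_{j=1..k-1} phi_{k-1,j} rho(k-j)]
            / [1 - sum_{j=1..k-1} phi_{k-1,j} rho(j)],
  phi_{k,j} = phi_{k-1,j} - phi_{kk} phi_{k-1,k-j},  j = 1..k-1.
Step k = 1:
  phi_11 = rho(1) = -0.6836.
Step k = 2:
  phi_22 = [rho(2) - phi_11 rho(1)] / [1 - phi_11 rho(1)] = [0.6491 - (-0.6836)(-0.6836)] / [1 - (-0.6836)(-0.6836)]
         = 0.18179104 / 0.53269104 = 0.341269.
  Update: phi_21 = phi_11 - phi_22 phi_11 = -0.6836 - (0.341269)(-0.6836) = -0.450308.
Step k = 3:
  phi_33 = [rho(3) - phi_21 rho(2) - phi_22 rho(1)] / [1 - phi_21 rho(1) - phi_22 rho(2)]
    numerator   = -0.6598 - (-0.450308)(0.6491) - (0.341269)(-0.6836) = -0.13421321
    denominator = 1 - (-0.450308)(-0.6836) - (0.341269)(0.6491) = 0.47065136
  phi_33 = -0.13421321 / 0.47065136 = -0.2852.
Therefore phi_{33} = -0.2852.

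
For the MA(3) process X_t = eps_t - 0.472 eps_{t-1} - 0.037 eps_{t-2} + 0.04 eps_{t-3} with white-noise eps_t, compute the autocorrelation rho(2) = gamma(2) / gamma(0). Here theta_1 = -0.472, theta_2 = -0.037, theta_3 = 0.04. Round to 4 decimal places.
\rho(2) = -0.0456

For an MA(q) process with theta_0 = 1, the autocovariance is
  gamma(k) = sigma^2 * sum_{i=0..q-k} theta_i * theta_{i+k},
and rho(k) = gamma(k) / gamma(0). Sigma^2 cancels.
  numerator   = (1)*(-0.037) + (-0.472)*(0.04) = -0.05588.
  denominator = (1)^2 + (-0.472)^2 + (-0.037)^2 + (0.04)^2 = 1.225753.
  rho(2) = -0.05588 / 1.225753 = -0.0456.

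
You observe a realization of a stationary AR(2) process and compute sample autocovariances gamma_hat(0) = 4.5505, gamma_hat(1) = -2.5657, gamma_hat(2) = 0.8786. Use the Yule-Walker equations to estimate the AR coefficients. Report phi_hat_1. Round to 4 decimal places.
\hat\phi_{1} = -0.6670

The Yule-Walker equations for an AR(p) process read, in matrix form,
  Gamma_p phi = r_p,   with   (Gamma_p)_{ij} = gamma(|i - j|),
                       (r_p)_i = gamma(i),   i,j = 1..p.
Substitute the sample gammas (Toeplitz matrix and right-hand side of size 2):
  Gamma_p = [[4.5505, -2.5657], [-2.5657, 4.5505]]
  r_p     = [-2.5657, 0.8786]
Written out:
  4.5505 phi_1 - 2.5657 phi_2 = -2.5657
  -2.5657 phi_1 + 4.5505 phi_2 = 0.8786
Solve by Cramer's rule:
  det = gamma(0)^2 - gamma(1)^2 = (4.5505)^2 - (-2.5657)^2 = 20.70705025 - 6.58281649 = 14.12423376
  phi_hat_1 = [gamma(1) gamma(0) - gamma(1) gamma(2)] / det = [(-2.5657)(4.5505) - (-2.5657)(0.8786)] / 14.12423376 = -9.42099383 / 14.12423376 = -0.667
  phi_hat_2 = [gamma(0) gamma(2) - gamma(1)^2] / det = [(4.5505)(0.8786) - (-2.5657)^2] / 14.12423376 = -2.58474719 / 14.12423376 = -0.183
So phi_hat = [-0.6670, -0.1830].
Therefore phi_hat_1 = -0.6670.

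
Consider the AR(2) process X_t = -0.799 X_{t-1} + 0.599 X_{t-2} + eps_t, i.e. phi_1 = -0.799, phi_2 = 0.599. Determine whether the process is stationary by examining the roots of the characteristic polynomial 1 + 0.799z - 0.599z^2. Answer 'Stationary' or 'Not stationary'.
\text{Not stationary}

The AR(p) characteristic polynomial is P(z) = 1 + 0.799z - 0.599z^2.
Stationarity requires all roots to lie outside the unit circle, i.e. |z| > 1 for every root.
Set 1 + (0.799) z + (-0.599) z^2 = 0, i.e. a z^2 + b z + c = 0 with a = -0.599, b = 0.799, c = 1.
Discriminant D = b^2 - 4ac = (0.799)^2 - 4*(-0.599)*1 = 0.638401 - (-2.396) = 3.034401.
D >= 0, so the roots are real: z = (-b +/- sqrt(D)) / (2a) = (-0.799 +/- 1.741953) / (-1.198).
  z_1 = (-0.799 + 1.741953) / (-1.198) = -0.7871,   |z_1| = 0.7871.
  z_2 = (-0.799 - 1.741953) / (-1.198) = 2.121,   |z_2| = 2.121.
Moduli of all roots: 0.7871, 2.1210.
All moduli strictly greater than 1? No.
Verdict: Not stationary.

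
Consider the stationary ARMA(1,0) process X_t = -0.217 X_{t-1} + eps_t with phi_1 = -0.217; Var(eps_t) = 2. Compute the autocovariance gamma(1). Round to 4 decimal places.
\gamma(1) = -0.4554

Multiply the model equation by X_{t-k} and take expectations. With theta_0 = psi_0 = 1 and psi_j the MA(infinity) weights, this gives
  gamma(k) - sum_i phi_i gamma(k-i) = c_k,
  c_k = sigma^2 * sum_{j=k..q} theta_j psi_{j-k}   (c_k = 0 for k > q),
using gamma(-m) = gamma(m).
Pure AR (q = 0): c_0 = sigma^2 = 2, c_k = 0 for k >= 1.
Equations for k = 0 and k = 1 (AR order 1):
  gamma(0) = phi_1 gamma(1) + c_0
  gamma(1) = phi_1 gamma(0) + c_1
Substituting the second into the first: gamma(0) (1 - phi_1^2) = c_0 + phi_1 c_1, so
  gamma(0) = c_0 / (1 - phi_1^2) = 2 / (1 - (-0.217)^2) = 2 / 0.952911 = 2.098832.
  gamma(1) = phi_1 gamma(0) = (-0.217)(2.098832) = -0.455447.
Therefore gamma(1) = -0.4554 (to 4 decimal places).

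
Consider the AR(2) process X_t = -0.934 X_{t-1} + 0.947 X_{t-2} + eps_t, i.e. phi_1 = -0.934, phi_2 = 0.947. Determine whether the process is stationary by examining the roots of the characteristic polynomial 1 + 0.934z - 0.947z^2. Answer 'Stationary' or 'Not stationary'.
\text{Not stationary}

The AR(p) characteristic polynomial is P(z) = 1 + 0.934z - 0.947z^2.
Stationarity requires all roots to lie outside the unit circle, i.e. |z| > 1 for every root.
Set 1 + (0.934) z + (-0.947) z^2 = 0, i.e. a z^2 + b z + c = 0 with a = -0.947, b = 0.934, c = 1.
Discriminant D = b^2 - 4ac = (0.934)^2 - 4*(-0.947)*1 = 0.872356 - (-3.788) = 4.660356.
D >= 0, so the roots are real: z = (-b +/- sqrt(D)) / (2a) = (-0.934 +/- 2.158786) / (-1.894).
  z_1 = (-0.934 + 2.158786) / (-1.894) = -0.6467,   |z_1| = 0.6467.
  z_2 = (-0.934 - 2.158786) / (-1.894) = 1.6329,   |z_2| = 1.6329.
Moduli of all roots: 0.6467, 1.6329.
All moduli strictly greater than 1? No.
Verdict: Not stationary.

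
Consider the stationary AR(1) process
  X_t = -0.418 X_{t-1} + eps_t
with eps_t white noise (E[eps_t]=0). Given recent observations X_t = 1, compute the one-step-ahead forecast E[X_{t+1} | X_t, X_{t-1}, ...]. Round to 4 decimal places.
E[X_{t+1} \mid \mathcal F_t] = -0.4180

For an AR(p) model X_t = c + sum_i phi_i X_{t-i} + eps_t, the
one-step-ahead conditional mean is
  E[X_{t+1} | X_t, ...] = c + sum_i phi_i X_{t+1-i}.
Substitute known values:
  E[X_{t+1} | ...] = (-0.418) * (1)
                   = -0.4180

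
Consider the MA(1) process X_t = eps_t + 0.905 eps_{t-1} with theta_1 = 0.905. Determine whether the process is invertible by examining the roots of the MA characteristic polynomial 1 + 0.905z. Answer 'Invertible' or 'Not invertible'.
\text{Invertible}

The MA(q) characteristic polynomial is P(z) = 1 + 0.905z.
Invertibility requires all roots to lie outside the unit circle, i.e. |z| > 1 for every root.
This is linear in z: 1 + (0.905) z = 0  =>  z = -1/(0.905) = -1.104972,  |z| = 1.104972.
Moduli of all roots: 1.1050.
All moduli strictly greater than 1? Yes.
Verdict: Invertible.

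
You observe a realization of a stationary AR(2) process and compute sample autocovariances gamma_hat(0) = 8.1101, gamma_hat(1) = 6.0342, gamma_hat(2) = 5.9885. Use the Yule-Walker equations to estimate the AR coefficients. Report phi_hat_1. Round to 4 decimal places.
\hat\phi_{1} = 0.4360

The Yule-Walker equations for an AR(p) process read, in matrix form,
  Gamma_p phi = r_p,   with   (Gamma_p)_{ij} = gamma(|i - j|),
                       (r_p)_i = gamma(i),   i,j = 1..p.
Substitute the sample gammas (Toeplitz matrix and right-hand side of size 2):
  Gamma_p = [[8.1101, 6.0342], [6.0342, 8.1101]]
  r_p     = [6.0342, 5.9885]
Written out:
  8.1101 phi_1 + 6.0342 phi_2 = 6.0342
  6.0342 phi_1 + 8.1101 phi_2 = 5.9885
Solve by Cramer's rule:
  det = gamma(0)^2 - gamma(1)^2 = (8.1101)^2 - (6.0342)^2 = 65.77372201 - 36.41156964 = 29.36215237
  phi_hat_1 = [gamma(1) gamma(0) - gamma(1) gamma(2)] / det = [(6.0342)(8.1101) - (6.0342)(5.9885)] / 29.36215237 = 12.80215872 / 29.36215237 = 0.436
  phi_hat_2 = [gamma(0) gamma(2) - gamma(1)^2] / det = [(8.1101)(5.9885) - (6.0342)^2] / 29.36215237 = 12.15576421 / 29.36215237 = 0.414
So phi_hat = [0.4360, 0.4140].
Therefore phi_hat_1 = 0.4360.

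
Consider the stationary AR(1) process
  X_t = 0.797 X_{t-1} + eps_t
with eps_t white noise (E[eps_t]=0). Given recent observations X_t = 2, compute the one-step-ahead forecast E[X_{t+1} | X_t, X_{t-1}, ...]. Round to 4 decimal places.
E[X_{t+1} \mid \mathcal F_t] = 1.5940

For an AR(p) model X_t = c + sum_i phi_i X_{t-i} + eps_t, the
one-step-ahead conditional mean is
  E[X_{t+1} | X_t, ...] = c + sum_i phi_i X_{t+1-i}.
Substitute known values:
  E[X_{t+1} | ...] = (0.797) * (2)
                   = 1.5940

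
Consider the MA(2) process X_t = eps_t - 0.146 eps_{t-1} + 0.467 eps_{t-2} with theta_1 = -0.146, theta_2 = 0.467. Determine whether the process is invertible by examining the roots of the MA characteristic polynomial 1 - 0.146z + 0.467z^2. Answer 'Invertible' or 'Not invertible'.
\text{Invertible}

The MA(q) characteristic polynomial is P(z) = 1 - 0.146z + 0.467z^2.
Invertibility requires all roots to lie outside the unit circle, i.e. |z| > 1 for every root.
Set 1 + (-0.146) z + (0.467) z^2 = 0, i.e. a z^2 + b z + c = 0 with a = 0.467, b = -0.146, c = 1.
Discriminant D = b^2 - 4ac = (-0.146)^2 - 4*(0.467)*1 = 0.021316 - (1.868) = -1.846684.
D < 0, so the roots are the complex-conjugate pair z = (-b +/- i sqrt(-D)) / (2a) = 0.1563 +/- 1.455i.
For a conjugate pair |z|^2 = z * conj(z) = (product of roots) = c/a = 1/(0.467) = 2.141328, so |z| = sqrt(2.141328) = 1.4633 for both roots.
Moduli of all roots: 1.4633, 1.4633.
All moduli strictly greater than 1? Yes.
Verdict: Invertible.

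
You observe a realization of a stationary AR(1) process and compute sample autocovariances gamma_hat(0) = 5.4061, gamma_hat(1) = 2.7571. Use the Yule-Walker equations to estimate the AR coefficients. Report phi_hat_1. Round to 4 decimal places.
\hat\phi_{1} = 0.5100

The Yule-Walker equations for an AR(p) process read, in matrix form,
  Gamma_p phi = r_p,   with   (Gamma_p)_{ij} = gamma(|i - j|),
                       (r_p)_i = gamma(i),   i,j = 1..p.
Substitute the sample gammas (Toeplitz matrix and right-hand side of size 1):
  Gamma_p = [[5.4061]]
  r_p     = [2.7571]
With p = 1 this is the single equation gamma(0) phi_1 = gamma(1):
  phi_hat_1 = gamma(1) / gamma(0) = 2.7571 / 5.4061 = 0.5100.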